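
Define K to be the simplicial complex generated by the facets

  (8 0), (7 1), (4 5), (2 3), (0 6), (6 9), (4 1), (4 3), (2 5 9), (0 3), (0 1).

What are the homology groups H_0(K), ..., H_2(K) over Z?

H_0 = Z,  H_1 = Z^3,  H_2 = 0.

Fix the vertex order 0 < 1 < 2 < 3 < 4 < 5 < 6 < 7 < 8 < 9 and write every simplex with vertices in increasing order. Then dim K = 2 and the simplices of K are:

  0-simplices (10): [0], [1], [2], [3], [4], [5], [6], [7], [8], [9]
  1-simplices (13): [0,1], [0,3], [0,6], [0,8], [1,4], [1,7], [2,3], [2,5], [2,9], [3,4], [4,5], [5,9], [6,9]
  2-simplices (1): [2,5,9]

Hence C_0 ≅ Z^10, C_1 ≅ Z^13, C_2 ≅ Z^1.

The boundary map ∂_1: C_1 → C_0 sends each edge [p,q] (with p < q) to q − p.
The resulting 10×13 matrix has rank 9, and its Smith normal form has invariant factors (1,1,1,1,1,1,1,1,1).

∂_2: C_2 → C_1 maps a triangle to the signed sum of its edges. For instance
  ∂[2,5,9] = [5,9] − [2,9] + [2,5].
The 13×1 boundary matrix has rank 1 and Smith normal form diag(1).

Computing H_k = (kernel of ∂_k) / (image of ∂_{k+1}):

  H_0: rank C_0 − rank ∂_1 = 10 − 9 = 1, and the invariant factors of ∂_1 are all 1, so H_0 ≅ Z.
  H_1: rank ker ∂_1 − rank ∂_2 = (13 − 9) − 1 = 3, and the invariant factors of ∂_2 are all 1, so H_1 ≅ Z^3.
  H_2: rank ker ∂_2 − rank ∂_3 = (1 − 1) − 0 = 0, and there is no ∂_3, so H_2 ≅ 0.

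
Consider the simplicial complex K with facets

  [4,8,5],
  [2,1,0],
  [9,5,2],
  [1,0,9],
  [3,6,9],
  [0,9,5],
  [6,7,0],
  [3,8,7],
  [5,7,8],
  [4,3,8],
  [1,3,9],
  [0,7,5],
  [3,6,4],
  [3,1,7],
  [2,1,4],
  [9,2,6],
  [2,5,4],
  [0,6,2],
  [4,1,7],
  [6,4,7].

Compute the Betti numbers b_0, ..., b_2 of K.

Take the total order 0 < 1 < 2 < 3 < 4 < 5 < 6 < 7 < 8 < 9 on the vertex set. Then K (dimension 2) consists of the simplices:

  0-simplices (10): [0], [1], [2], [3], [4], [5], [6], [7], [8], [9]
  1-simplices (30): (30 of them)
  2-simplices (20): (20 of them)

Hence C_0 ≅ Z^10, C_1 ≅ Z^30, C_2 ≅ Z^20.

∂_1: C_1 → C_0 sends each edge [p,q] (with p < q) to q − p.
This gives a 10×30 integer matrix of rank 9; reducing to Smith normal form yields diagonal entries (1,1,1,1,1,1,1,1,1).

∂_2: C_2 → C_1 sends each 2-simplex [p,q,r] to [q,r] − [p,r] + [p,q]. For instance
  ∂[0,5,7] = [5,7] − [0,7] + [0,5],
  ∂[1,3,9] = [3,9] − [1,9] + [1,3].
The 30×20 boundary matrix has rank 20 and Smith normal form diag(1,1,1,1,1,1,1,1,1,1,1,1,1,1,1,1,1,1,1,2).

Reading off H_k = ker ∂_k / im ∂_{k+1}:

  H_0: rank C_0 − rank ∂_1 = 10 − 9 = 1, and the invariant factors of ∂_1 are all 1, so H_0 ≅ Z.
  H_1: rank ker ∂_1 − rank ∂_2 = (30 − 9) − 20 = 1, and ∂_2 has invariant factor 2 > 1, so H_1 ≅ Z × Z/2.
  H_2: rank ker ∂_2 − rank ∂_3 = (20 − 20) − 0 = 0, and there is no ∂_3, so H_2 ≅ 0.

(K is a triangulation of the Klein bottle.)

Hence the Betti numbers are b_0 = 1, b_1 = 1, b_2 = 0.

b_0 = 1, b_1 = 1, b_2 = 0.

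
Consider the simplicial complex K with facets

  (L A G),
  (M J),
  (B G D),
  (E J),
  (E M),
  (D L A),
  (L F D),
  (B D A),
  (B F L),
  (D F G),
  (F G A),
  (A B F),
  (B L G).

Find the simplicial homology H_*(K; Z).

H_0 ≅ Z^2,  H_1 ≅ Z ⊕ Z_2,  H_2 = 0.

Order the vertices as A < B < D < E < F < G < J < L < M. Listing each simplex with vertices in this order, K has dimension 2 with simplices:

  0-simplices (9): A, B, D, E, F, G, J, L, M
  1-simplices (18): AB, AD, AF, AG, AL, BD, BF, BG, BL, DF, DG, DL, EJ, EM, FG, FL, GL, JM
  2-simplices (10): ABD, ABF, ADL, AFG, AGL, BDG, BFL, BGL, DFG, DFL

Hence C_0 ≅ Z^9, C_1 ≅ Z^18, C_2 ≅ Z^10.

Boundary ∂_1: C_1 → C_0 is given by ∂[p,q] = [q] − [p]. For instance
  ∂DF = F − D.
As a 9×18 matrix over Z this has rank 7, with invariant factors (1,1,1,1,1,1,1).

Boundary ∂_2: C_2 → C_1 maps a triangle to the signed sum of its edges. For instance
  ∂ABF = BF − AF + AB,
  ∂DFG = FG − DG + DF.
The resulting 18×10 matrix has rank 10, and its Smith normal form has invariant factors (1,1,1,1,1,1,1,1,1,2).

Now H_k = ker ∂_k / im ∂_{k+1}, so:

  H_0: rank C_0 − rank ∂_1 = 9 − 7 = 2, and the invariant factors of ∂_1 are all 1, so H_0 ≅ Z^2.
  H_1: rank ker ∂_1 − rank ∂_2 = (18 − 7) − 10 = 1, and ∂_2 has invariant factor 2 > 1, so H_1 ≅ Z ⊕ Z_2.
  H_2: rank ker ∂_2 − rank ∂_3 = (10 − 10) − 0 = 0, and there is no ∂_3, so H_2 ≅ 0.

As a check, the Euler characteristic is 9 − 18 + 10 = 1, which agrees with 2 − 1 + 0 = 1.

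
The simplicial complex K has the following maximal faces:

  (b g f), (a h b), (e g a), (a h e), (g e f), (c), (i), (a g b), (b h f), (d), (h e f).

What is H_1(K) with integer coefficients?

H_1 = 0.

We work with the vertex ordering a < b < c < d < e < f < g < h < i. The simplices of K, each written with vertices in increasing order, are:

  0-simplices (9): a, b, c, d, e, f, g, h, i
  1-simplices (12): ab, ae, ag, ah, bf, bg, bh, ef, eg, eh, fg, fh
  2-simplices (8): abg, abh, aeg, aeh, bfg, bfh, efg, efh

so the chain groups are C_0 ≅ Z^9, C_1 ≅ Z^12, C_2 ≅ Z^8.

The boundary map ∂_1: C_1 → C_0 sends each edge [p,q] (with p < q) to q − p. For instance
  ∂ae = e − a.
This gives a 9×12 integer matrix of rank 5; reducing to Smith normal form yields diagonal entries (1,1,1,1,1).

The boundary map ∂_2: C_2 → C_1 sends each 2-simplex [p,q,r] to [q,r] − [p,r] + [p,q]. For instance
  ∂abh = bh − ah + ab,
  ∂aeh = eh − ah + ae.
This gives a 12×8 integer matrix of rank 7; reducing to Smith normal form yields diagonal entries (1,1,1,1,1,1,1).

Reading off H_k = ker ∂_k / im ∂_{k+1}:

  H_1: rank ker ∂_1 − rank ∂_2 = (12 − 5) − 7 = 0, and the invariant factors of ∂_2 are all 1, so H_1 = 0.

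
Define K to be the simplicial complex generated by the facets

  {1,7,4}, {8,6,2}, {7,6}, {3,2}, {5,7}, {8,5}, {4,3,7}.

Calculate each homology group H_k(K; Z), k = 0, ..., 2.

H_0 = Z,  H_1 = Z^2,  H_2 = 0.

Order the vertices as 1 < 2 < 3 < 4 < 5 < 6 < 7 < 8. Listing each simplex with vertices in this order, K has dimension 2 with simplices:

  0-simplices (8): [1], [2], [3], [4], [5], [6], [7], [8]
  1-simplices (12): [1,4], [1,7], [2,3], [2,6], [2,8], [3,4], [3,7], [4,7], [5,7], [5,8], [6,7], [6,8]
  2-simplices (3): [1,4,7], [2,6,8], [3,4,7]

so the chain groups are C_0 ≅ Z^8, C_1 ≅ Z^12, C_2 ≅ Z^3.

The boundary map ∂_1: C_1 → C_0 is given by ∂[p,q] = [q] − [p]. For instance
  ∂[3,7] = [7] − [3].
The resulting 8×12 matrix has rank 7, and its Smith normal form has invariant factors (1,1,1,1,1,1,1).

Boundary ∂_2: C_2 → C_1 acts by ∂[p,q,r] = [q,r] − [p,r] + [p,q]. For instance
  ∂[1,4,7] = [4,7] − [1,7] + [1,4],
  ∂[2,6,8] = [6,8] − [2,8] + [2,6].
The 12×3 boundary matrix has rank 3 and Smith normal form diag(1,1,1).

From H_k ≅ ker(∂_k) / im(∂_{k+1}) we obtain:

  H_0: rank C_0 − rank ∂_1 = 8 − 7 = 1, and the invariant factors of ∂_1 are all 1, so H_0 ≅ Z.
  H_1: rank ker ∂_1 − rank ∂_2 = (12 − 7) − 3 = 2, and the invariant factors of ∂_2 are all 1, so H_1 ≅ Z^2.
  H_2: rank ker ∂_2 − rank ∂_3 = (3 − 3) − 0 = 0, and there is no ∂_3, so H_2 ≅ 0.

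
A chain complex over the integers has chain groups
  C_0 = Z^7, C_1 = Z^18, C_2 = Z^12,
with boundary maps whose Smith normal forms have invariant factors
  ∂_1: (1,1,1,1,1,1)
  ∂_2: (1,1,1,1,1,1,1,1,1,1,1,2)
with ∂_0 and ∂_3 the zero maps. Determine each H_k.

H_0 ≅ Z,  H_1 ≅ Z/2,  H_2 = 0.

H_0: b_0 = 7 − 0 − 6 = 1; torsion from ∂_1 factors > 1: none. So H_0 ≅ Z.
H_1: b_1 = 18 − 6 − 12 = 0; torsion from ∂_2 factors > 1: [2]. So H_1 ≅ Z/2.
H_2: b_2 = 12 − 12 − 0 = 0; torsion from ∂_3 factors > 1: none. So H_2 ≅ 0.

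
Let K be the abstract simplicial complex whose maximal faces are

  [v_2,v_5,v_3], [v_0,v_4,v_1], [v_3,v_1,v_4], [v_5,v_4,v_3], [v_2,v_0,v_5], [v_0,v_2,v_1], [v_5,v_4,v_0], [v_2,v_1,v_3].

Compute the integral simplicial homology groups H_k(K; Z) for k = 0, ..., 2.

We work with the vertex ordering v_0 < v_1 < v_2 < v_3 < v_4 < v_5. The simplices of K, each written with vertices in increasing order, are:

  0-simplices (6): [v_0], [v_1], [v_2], [v_3], [v_4], [v_5]
  1-simplices (12): [v_0,v_1], [v_0,v_2], [v_0,v_4], [v_0,v_5], [v_1,v_2], [v_1,v_3], [v_1,v_4], [v_2,v_3], [v_2,v_5], [v_3,v_4], [v_3,v_5], [v_4,v_5]
  2-simplices (8): [v_0,v_1,v_2], [v_0,v_1,v_4], [v_0,v_2,v_5], [v_0,v_4,v_5], [v_1,v_2,v_3], [v_1,v_3,v_4], [v_2,v_3,v_5], [v_3,v_4,v_5]

so the chain groups are C_0 ≅ Z^6, C_1 ≅ Z^12, C_2 ≅ Z^8.

∂_1: C_1 → C_0 sends each edge [p,q] (with p < q) to q − p. For instance
  ∂[v_2,v_3] = [v_3] − [v_2].
This gives a 6×12 integer matrix of rank 5; reducing to Smith normal form yields diagonal entries (1,1,1,1,1).

∂_2: C_2 → C_1 maps a triangle to the signed sum of its edges. For instance
  ∂[v_2,v_3,v_5] = [v_3,v_5] − [v_2,v_5] + [v_2,v_3],
  ∂[v_0,v_1,v_2] = [v_1,v_2] − [v_0,v_2] + [v_0,v_1].
The 12×8 boundary matrix has rank 7 and Smith normal form diag(1,1,1,1,1,1,1).

From H_k ≅ ker(∂_k) / im(∂_{k+1}) we obtain:

  H_0: rank C_0 − rank ∂_1 = 6 − 5 = 1, and the invariant factors of ∂_1 are all 1, so H_0 = Z.
  H_1: rank ker ∂_1 − rank ∂_2 = (12 − 5) − 7 = 0, and the invariant factors of ∂_2 are all 1, so H_1 = 0.
  H_2: rank ker ∂_2 − rank ∂_3 = (8 − 7) − 0 = 1, and there is no ∂_3, so H_2 = Z.

As a check, the Euler characteristic is 6 − 12 + 8 = 2, which agrees with 1 − 0 + 1 = 2.
(K is a triangulation of the 2-sphere S^2.)

H_0 = Z,  H_1 = 0,  H_2 = Z.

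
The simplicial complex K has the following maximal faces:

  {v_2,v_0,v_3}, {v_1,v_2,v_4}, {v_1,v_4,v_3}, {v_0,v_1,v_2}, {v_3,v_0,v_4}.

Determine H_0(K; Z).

Order the vertices as v_0 < v_1 < v_2 < v_3 < v_4. Listing each simplex with vertices in this order, K has dimension 2 with simplices:

  0-simplices (5): [v_0], [v_1], [v_2], [v_3], [v_4]
  1-simplices (10): [v_0,v_1], [v_0,v_2], [v_0,v_3], [v_0,v_4], [v_1,v_2], [v_1,v_3], [v_1,v_4], [v_2,v_3], [v_2,v_4], [v_3,v_4]
  2-simplices (5): [v_0,v_1,v_2], [v_0,v_2,v_3], [v_0,v_3,v_4], [v_1,v_2,v_4], [v_1,v_3,v_4]

Hence C_0 ≅ Z^5, C_1 ≅ Z^10, C_2 ≅ Z^5.

∂_1: C_1 → C_0 sends each edge [p,q] (with p < q) to q − p. For instance
  ∂[v_1,v_2] = [v_2] − [v_1].
The resulting 5×10 matrix has rank 4, and its Smith normal form has invariant factors (1,1,1,1).

The boundary map ∂_2: C_2 → C_1 sends each 2-simplex [p,q,r] to [q,r] − [p,r] + [p,q]. For instance
  ∂[v_0,v_1,v_2] = [v_1,v_2] − [v_0,v_2] + [v_0,v_1],
  ∂[v_1,v_3,v_4] = [v_3,v_4] − [v_1,v_4] + [v_1,v_3].
This gives a 10×5 integer matrix of rank 5; reducing to Smith normal form yields diagonal entries (1,1,1,1,1).

From H_k ≅ ker(∂_k) / im(∂_{k+1}) we obtain:

  H_0: rank C_0 − rank ∂_1 = 5 − 4 = 1, and the invariant factors of ∂_1 are all 1, so H_0 = Z.

(K is a triangulation of the Möbius band.)

H_0 ≅ Z.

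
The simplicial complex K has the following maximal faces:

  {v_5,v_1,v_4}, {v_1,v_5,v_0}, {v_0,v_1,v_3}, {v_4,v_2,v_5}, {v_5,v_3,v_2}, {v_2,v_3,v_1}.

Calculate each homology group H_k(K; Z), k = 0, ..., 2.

H_0 = Z,  H_1 = Z,  H_2 = 0.

K has 6 vertices, 12 edges, 6 triangles.
rank ∂_0 = 0, rank ∂_1 = 5 ⇒ b_0 = 6 − 0 − 5 = 1; all invariant factors of ∂_1 are 1 so no torsion. So H_0 ≅ Z.
rank ∂_1 = 5, rank ∂_2 = 6 ⇒ b_1 = 12 − 5 − 6 = 1; all invariant factors of ∂_2 are 1 so no torsion. So H_1 ≅ Z.
rank ∂_2 = 6, rank ∂_3 = 0 ⇒ b_2 = 6 − 6 − 0 = 0. So H_2 ≅ 0.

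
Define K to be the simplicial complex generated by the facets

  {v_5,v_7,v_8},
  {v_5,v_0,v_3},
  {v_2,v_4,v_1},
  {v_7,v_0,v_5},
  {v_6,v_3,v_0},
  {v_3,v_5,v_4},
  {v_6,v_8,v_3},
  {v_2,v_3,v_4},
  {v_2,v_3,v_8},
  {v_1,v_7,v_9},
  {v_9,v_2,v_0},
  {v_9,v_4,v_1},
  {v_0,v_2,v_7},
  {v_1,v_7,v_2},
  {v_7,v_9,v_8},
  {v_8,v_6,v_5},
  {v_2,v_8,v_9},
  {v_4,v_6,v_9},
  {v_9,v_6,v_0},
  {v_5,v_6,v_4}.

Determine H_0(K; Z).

H_0 ≅ Z.

K has 10 vertices, 30 edges, 20 triangles.
rank ∂_0 = 0, rank ∂_1 = 9 ⇒ b_0 = 10 − 0 − 9 = 1; all invariant factors of ∂_1 are 1 so no torsion. So H_0 ≅ Z.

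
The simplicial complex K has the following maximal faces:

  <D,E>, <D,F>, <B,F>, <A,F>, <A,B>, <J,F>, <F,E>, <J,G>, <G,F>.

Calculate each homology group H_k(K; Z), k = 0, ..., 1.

H_0 = Z,  H_1 = Z^3.

Take the total order A < B < D < E < F < G < J on the vertex set. Then K (dimension 1) consists of the simplices:

  0-simplices (7): A, B, D, E, F, G, J
  1-simplices (9): AB, AF, BF, DE, DF, EF, FG, FJ, GJ

so the chain groups are C_0 ≅ Z^7, C_1 ≅ Z^9.

∂_1: C_1 → C_0 maps an edge to its endpoints' difference, ∂[p,q] = q − p. For instance
  ∂EF = F − E.
The 7×9 boundary matrix has rank 6 and Smith normal form diag(1,1,1,1,1,1).

From H_k ≅ ker(∂_k) / im(∂_{k+1}) we obtain:

  H_0: rank C_0 − rank ∂_1 = 7 − 6 = 1, and the invariant factors of ∂_1 are all 1, so H_0 = Z.
  H_1: rank ker ∂_1 − rank ∂_2 = (9 − 6) − 0 = 3, and there is no ∂_2, so H_1 = Z^3.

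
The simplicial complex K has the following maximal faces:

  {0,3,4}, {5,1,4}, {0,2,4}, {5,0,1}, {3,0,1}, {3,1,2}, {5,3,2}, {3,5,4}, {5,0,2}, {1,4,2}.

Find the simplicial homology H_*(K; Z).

H_0 = Z,  H_1 = Z/2,  H_2 = 0.

Order the vertices as 0 < 1 < 2 < 3 < 4 < 5. Listing each simplex with vertices in this order, K has dimension 2 with simplices:

  0-simplices (6): [0], [1], [2], [3], [4], [5]
  1-simplices (15): [0,1], [0,2], [0,3], [0,4], [0,5], [1,2], [1,3], [1,4], [1,5], [2,3], [2,4], [2,5], [3,4], [3,5], [4,5]
  2-simplices (10): [0,1,3], [0,1,5], [0,2,4], [0,2,5], [0,3,4], [1,2,3], [1,2,4], [1,4,5], [2,3,5], [3,4,5]

Hence C_0 ≅ Z^6, C_1 ≅ Z^15, C_2 ≅ Z^10.

∂_1: C_1 → C_0 is given by ∂[p,q] = [q] − [p]. For instance
  ∂[3,5] = [5] − [3].
As a 6×15 matrix over Z this has rank 5, with invariant factors (1,1,1,1,1).

Boundary ∂_2: C_2 → C_1 maps a triangle to the signed sum of its edges. For instance
  ∂[1,4,5] = [4,5] − [1,5] + [1,4],
  ∂[1,2,4] = [2,4] − [1,4] + [1,2].
The resulting 15×10 matrix has rank 10, and its Smith normal form has invariant factors (1,1,1,1,1,1,1,1,1,2).

Computing H_k = (kernel of ∂_k) / (image of ∂_{k+1}):

  H_0: rank C_0 − rank ∂_1 = 6 − 5 = 1, and the invariant factors of ∂_1 are all 1, so H_0 = Z.
  H_1: rank ker ∂_1 − rank ∂_2 = (15 − 5) − 10 = 0, and ∂_2 has invariant factor 2 > 1, so H_1 = Z/2.
  H_2: rank ker ∂_2 − rank ∂_3 = (10 − 10) − 0 = 0, and there is no ∂_3, so H_2 = 0.

As a check, the Euler characteristic is 6 − 15 + 10 = 1, which agrees with 1 − 0 + 0 = 1.
(K is a triangulation of the real projective plane RP^2.)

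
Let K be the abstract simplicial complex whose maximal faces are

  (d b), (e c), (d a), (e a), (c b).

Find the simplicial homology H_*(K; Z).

H_0 ≅ Z,  H_1 ≅ Z.

K has 5 vertices, 5 edges.
rank ∂_0 = 0, rank ∂_1 = 4 ⇒ b_0 = 5 − 0 − 4 = 1; all invariant factors of ∂_1 are 1 so no torsion. So H_0 = Z.
rank ∂_1 = 4, rank ∂_2 = 0 ⇒ b_1 = 5 − 4 − 0 = 1. So H_1 = Z.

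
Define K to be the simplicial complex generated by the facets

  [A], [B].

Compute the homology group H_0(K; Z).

Order the vertices as A < B. Listing each simplex with vertices in this order, K has dimension 0 with simplices:

  0-simplices (2): A, B

Hence C_0 ≅ Z^2.

Reading off H_k = ker ∂_k / im ∂_{k+1}:

  H_0: rank C_0 − rank ∂_1 = 2 − 0 = 2, and there is no ∂_1, so H_0 = Z^2.

H_0 ≅ Z^2.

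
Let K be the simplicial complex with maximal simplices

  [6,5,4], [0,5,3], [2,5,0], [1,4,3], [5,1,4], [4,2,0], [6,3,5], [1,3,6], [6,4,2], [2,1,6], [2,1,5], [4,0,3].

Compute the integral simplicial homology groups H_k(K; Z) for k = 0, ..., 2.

H_0 = Z,  H_1 = Z/2Z,  H_2 = 0.

Order the vertices as 0 < 1 < 2 < 3 < 4 < 5 < 6. Listing each simplex with vertices in this order, K has dimension 2 with simplices:

  0-simplices (7): [0], [1], [2], [3], [4], [5], [6]
  1-simplices (18): [0,2], [0,3], [0,4], [0,5], [1,2], [1,3], [1,4], [1,5], [1,6], [2,4], [2,5], [2,6], [3,4], [3,5], [3,6], [4,5], [4,6], [5,6]
  2-simplices (12): [0,2,4], [0,2,5], [0,3,4], [0,3,5], [1,2,5], [1,2,6], [1,3,4], [1,3,6], [1,4,5], [2,4,6], [3,5,6], [4,5,6]

giving chain groups C_0 ≅ Z^7, C_1 ≅ Z^18, C_2 ≅ Z^12.

Boundary ∂_1: C_1 → C_0 sends each edge [p,q] (with p < q) to q − p.
As a 7×18 matrix over Z this has rank 6, with invariant factors (1,1,1,1,1,1).

The boundary map ∂_2: C_2 → C_1 sends each 2-simplex [p,q,r] to [q,r] − [p,r] + [p,q]. For instance
  ∂[0,3,4] = [3,4] − [0,4] + [0,3],
  ∂[4,5,6] = [5,6] − [4,6] + [4,5].
The resulting 18×12 matrix has rank 12, and its Smith normal form has invariant factors (1,1,1,1,1,1,1,1,1,1,1,2).

Computing H_k = (kernel of ∂_k) / (image of ∂_{k+1}):

  H_0: rank C_0 − rank ∂_1 = 7 − 6 = 1, and the invariant factors of ∂_1 are all 1, so H_0 = Z.
  H_1: rank ker ∂_1 − rank ∂_2 = (18 − 6) − 12 = 0, and ∂_2 has invariant factor 2 > 1, so H_1 = Z/2Z.
  H_2: rank ker ∂_2 − rank ∂_3 = (12 − 12) − 0 = 0, and there is no ∂_3, so H_2 = 0.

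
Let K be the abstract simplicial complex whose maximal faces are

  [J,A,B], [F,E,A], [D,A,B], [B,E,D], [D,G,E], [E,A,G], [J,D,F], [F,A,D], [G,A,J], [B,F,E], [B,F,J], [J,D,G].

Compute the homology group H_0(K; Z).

K has 7 vertices, 18 edges, 12 triangles.
rank ∂_0 = 0, rank ∂_1 = 6 ⇒ b_0 = 7 − 0 − 6 = 1; all invariant factors of ∂_1 are 1 so no torsion. So H_0 = Z.

H_0 ≅ Z.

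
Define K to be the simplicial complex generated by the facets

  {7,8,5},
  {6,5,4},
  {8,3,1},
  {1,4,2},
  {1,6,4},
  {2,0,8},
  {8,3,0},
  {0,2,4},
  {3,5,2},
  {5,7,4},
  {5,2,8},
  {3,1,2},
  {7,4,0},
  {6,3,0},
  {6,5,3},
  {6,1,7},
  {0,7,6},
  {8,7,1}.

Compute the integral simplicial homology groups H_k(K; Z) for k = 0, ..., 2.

Take the total order 0 < 1 < 2 < 3 < 4 < 5 < 6 < 7 < 8 on the vertex set. Then K (dimension 2) consists of the simplices:

  0-simplices (9): [0], [1], [2], [3], [4], [5], [6], [7], [8]
  1-simplices (27): (27 of them)
  2-simplices (18): [0,2,4], [0,2,8], [0,3,6], [0,3,8], [0,4,7], [0,6,7], [1,2,3], [1,2,4], [1,3,8], [1,4,6], [1,6,7], [1,7,8], [2,3,5], [2,5,8], [3,5,6], [4,5,6], [4,5,7], [5,7,8]

so the chain groups are C_0 ≅ Z^9, C_1 ≅ Z^27, C_2 ≅ Z^18.

Boundary ∂_1: C_1 → C_0 is given by ∂[p,q] = [q] − [p]. For instance
  ∂[0,7] = [7] − [0].
The 9×27 boundary matrix has rank 8 and Smith normal form diag(1,1,1,1,1,1,1,1).

The boundary map ∂_2: C_2 → C_1 maps a triangle to the signed sum of its edges. For instance
  ∂[2,3,5] = [3,5] − [2,5] + [2,3],
  ∂[0,2,8] = [2,8] − [0,8] + [0,2].
The 27×18 boundary matrix has rank 18 and Smith normal form diag(1,1,1,1,1,1,1,1,1,1,1,1,1,1,1,1,1,2).

Computing H_k = (kernel of ∂_k) / (image of ∂_{k+1}):

  H_0: rank C_0 − rank ∂_1 = 9 − 8 = 1, and the invariant factors of ∂_1 are all 1, so H_0 ≅ Z.
  H_1: rank ker ∂_1 − rank ∂_2 = (27 − 8) − 18 = 1, and ∂_2 has invariant factor 2 > 1, so H_1 ≅ Z × Z/2.
  H_2: rank ker ∂_2 − rank ∂_3 = (18 − 18) − 0 = 0, and there is no ∂_3, so H_2 ≅ 0.

As a check, the Euler characteristic is 9 − 27 + 18 = 0, which agrees with 1 − 1 + 0 = 0.

H_0 ≅ Z,  H_1 ≅ Z × Z/2,  H_2 = 0.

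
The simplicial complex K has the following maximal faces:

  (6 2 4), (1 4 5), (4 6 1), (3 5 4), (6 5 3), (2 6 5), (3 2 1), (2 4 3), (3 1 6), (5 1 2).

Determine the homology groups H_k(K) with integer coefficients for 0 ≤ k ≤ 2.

H_0 = Z,  H_1 = Z/2Z,  H_2 = 0.

K has 6 vertices, 15 edges, 10 triangles.
rank ∂_0 = 0, rank ∂_1 = 5 ⇒ b_0 = 6 − 0 − 5 = 1; all invariant factors of ∂_1 are 1 so no torsion. So H_0 ≅ Z.
rank ∂_1 = 5, rank ∂_2 = 10 ⇒ b_1 = 15 − 5 − 10 = 0; ∂_2 has invariant factor(s) [2] giving torsion. So H_1 ≅ Z/2Z.
rank ∂_2 = 10, rank ∂_3 = 0 ⇒ b_2 = 10 − 10 − 0 = 0. So H_2 ≅ 0.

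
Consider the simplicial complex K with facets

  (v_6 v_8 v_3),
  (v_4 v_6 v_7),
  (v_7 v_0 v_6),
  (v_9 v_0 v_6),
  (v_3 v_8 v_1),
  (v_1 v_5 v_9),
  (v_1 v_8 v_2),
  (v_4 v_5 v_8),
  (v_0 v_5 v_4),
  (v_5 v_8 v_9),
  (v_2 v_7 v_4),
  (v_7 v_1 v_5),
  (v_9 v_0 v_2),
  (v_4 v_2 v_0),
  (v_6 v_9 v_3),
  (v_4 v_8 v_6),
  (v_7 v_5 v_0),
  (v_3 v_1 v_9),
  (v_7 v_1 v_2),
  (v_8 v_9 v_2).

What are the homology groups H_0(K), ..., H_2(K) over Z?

We work with the vertex ordering v_0 < v_1 < v_2 < v_3 < v_4 < v_5 < v_6 < v_7 < v_8 < v_9. The simplices of K, each written with vertices in increasing order, are:

  0-simplices (10): [v_0], [v_1], [v_2], [v_3], [v_4], [v_5], [v_6], [v_7], [v_8], [v_9]
  1-simplices (30): (30 of them)
  2-simplices (20): (20 of them)

giving chain groups C_0 ≅ Z^10, C_1 ≅ Z^30, C_2 ≅ Z^20.

∂_1: C_1 → C_0 maps an edge to its endpoints' difference, ∂[p,q] = q − p. For instance
  ∂[v_3,v_8] = [v_8] − [v_3].
This gives a 10×30 integer matrix of rank 9; reducing to Smith normal form yields diagonal entries (1,1,1,1,1,1,1,1,1).

The boundary map ∂_2: C_2 → C_1 sends each 2-simplex [p,q,r] to [q,r] − [p,r] + [p,q]. For instance
  ∂[v_1,v_2,v_8] = [v_2,v_8] − [v_1,v_8] + [v_1,v_2],
  ∂[v_3,v_6,v_9] = [v_6,v_9] − [v_3,v_9] + [v_3,v_6].
As a 30×20 matrix over Z this has rank 20, with invariant factors (1,1,1,1,1,1,1,1,1,1,1,1,1,1,1,1,1,1,1,2).

Computing H_k = (kernel of ∂_k) / (image of ∂_{k+1}):

  H_0: rank C_0 − rank ∂_1 = 10 − 9 = 1, and the invariant factors of ∂_1 are all 1, so H_0 = Z.
  H_1: rank ker ∂_1 − rank ∂_2 = (30 − 9) − 20 = 1, and ∂_2 has invariant factor 2 > 1, so H_1 = Z ⊕ Z/2.
  H_2: rank ker ∂_2 − rank ∂_3 = (20 − 20) − 0 = 0, and there is no ∂_3, so H_2 = 0.

As a check, the Euler characteristic is 10 − 30 + 20 = 0, which agrees with 1 − 1 + 0 = 0.
(K is a triangulation of the Klein bottle.)

H_0 ≅ Z,  H_1 ≅ Z ⊕ Z/2,  H_2 = 0.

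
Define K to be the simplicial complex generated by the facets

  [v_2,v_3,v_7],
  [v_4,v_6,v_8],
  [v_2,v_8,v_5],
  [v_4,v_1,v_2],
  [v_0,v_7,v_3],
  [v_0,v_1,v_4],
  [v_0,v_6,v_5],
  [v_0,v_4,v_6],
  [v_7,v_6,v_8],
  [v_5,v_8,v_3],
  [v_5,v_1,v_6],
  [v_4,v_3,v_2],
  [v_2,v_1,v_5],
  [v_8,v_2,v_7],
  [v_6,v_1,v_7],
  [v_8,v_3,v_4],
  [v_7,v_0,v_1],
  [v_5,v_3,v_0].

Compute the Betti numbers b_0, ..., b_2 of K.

K has 9 vertices, 27 edges, 18 triangles.
rank ∂_0 = 0, rank ∂_1 = 8 ⇒ b_0 = 9 − 0 − 8 = 1; all invariant factors of ∂_1 are 1 so no torsion. So H_0 = Z.
rank ∂_1 = 8, rank ∂_2 = 18 ⇒ b_1 = 27 − 8 − 18 = 1; ∂_2 has invariant factor(s) [2] giving torsion. So H_1 = Z ⊕ Z/2.
rank ∂_2 = 18, rank ∂_3 = 0 ⇒ b_2 = 18 − 18 − 0 = 0. So H_2 = 0.

b_0 = 1, b_1 = 1, b_2 = 0.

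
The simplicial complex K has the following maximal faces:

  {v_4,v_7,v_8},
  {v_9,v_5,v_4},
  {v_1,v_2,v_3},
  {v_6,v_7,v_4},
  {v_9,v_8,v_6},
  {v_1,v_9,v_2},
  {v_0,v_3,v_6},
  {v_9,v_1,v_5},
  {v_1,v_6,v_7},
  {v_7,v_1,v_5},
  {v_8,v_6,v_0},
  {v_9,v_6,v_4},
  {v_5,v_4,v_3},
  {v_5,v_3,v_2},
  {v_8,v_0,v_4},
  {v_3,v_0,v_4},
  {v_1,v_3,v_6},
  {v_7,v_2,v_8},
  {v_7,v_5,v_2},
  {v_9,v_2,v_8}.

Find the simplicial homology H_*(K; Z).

We work with the vertex ordering v_0 < v_1 < v_2 < v_3 < v_4 < v_5 < v_6 < v_7 < v_8 < v_9. The simplices of K, each written with vertices in increasing order, are:

  0-simplices (10): [v_0], [v_1], [v_2], [v_3], [v_4], [v_5], [v_6], [v_7], [v_8], [v_9]
  1-simplices (30): (30 of them)
  2-simplices (20): (20 of them)

Hence C_0 ≅ Z^10, C_1 ≅ Z^30, C_2 ≅ Z^20.

∂_1: C_1 → C_0 maps an edge to its endpoints' difference, ∂[p,q] = q − p.
The 10×30 boundary matrix has rank 9 and Smith normal form diag(1,1,1,1,1,1,1,1,1).

Boundary ∂_2: C_2 → C_1 acts by ∂[p,q,r] = [q,r] − [p,r] + [p,q]. For instance
  ∂[v_2,v_5,v_7] = [v_5,v_7] − [v_2,v_7] + [v_2,v_5],
  ∂[v_1,v_3,v_6] = [v_3,v_6] − [v_1,v_6] + [v_1,v_3].
This gives a 30×20 integer matrix of rank 20; reducing to Smith normal form yields diagonal entries (1,1,1,1,1,1,1,1,1,1,1,1,1,1,1,1,1,1,1,2).

From H_k ≅ ker(∂_k) / im(∂_{k+1}) we obtain:

  H_0: rank C_0 − rank ∂_1 = 10 − 9 = 1, and the invariant factors of ∂_1 are all 1, so H_0 = Z.
  H_1: rank ker ∂_1 − rank ∂_2 = (30 − 9) − 20 = 1, and ∂_2 has invariant factor 2 > 1, so H_1 = Z ⊕ Z/2Z.
  H_2: rank ker ∂_2 − rank ∂_3 = (20 − 20) − 0 = 0, and there is no ∂_3, so H_2 = 0.

H_0 = Z,  H_1 = Z ⊕ Z/2Z,  H_2 = 0.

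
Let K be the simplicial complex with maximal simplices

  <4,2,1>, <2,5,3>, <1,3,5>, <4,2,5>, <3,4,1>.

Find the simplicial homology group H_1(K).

Take the total order 1 < 2 < 3 < 4 < 5 on the vertex set. Then K (dimension 2) consists of the simplices:

  0-simplices (5): [1], [2], [3], [4], [5]
  1-simplices (10): [1,2], [1,3], [1,4], [1,5], [2,3], [2,4], [2,5], [3,4], [3,5], [4,5]
  2-simplices (5): [1,2,4], [1,3,4], [1,3,5], [2,3,5], [2,4,5]

so the chain groups are C_0 ≅ Z^5, C_1 ≅ Z^10, C_2 ≅ Z^5.

Boundary ∂_1: C_1 → C_0 is given by ∂[p,q] = [q] − [p].
The 5×10 boundary matrix has rank 4 and Smith normal form diag(1,1,1,1).

Boundary ∂_2: C_2 → C_1 maps a triangle to the signed sum of its edges. For instance
  ∂[1,3,5] = [3,5] − [1,5] + [1,3],
  ∂[2,3,5] = [3,5] − [2,5] + [2,3].
As a 10×5 matrix over Z this has rank 5, with invariant factors (1,1,1,1,1).

From H_k ≅ ker(∂_k) / im(∂_{k+1}) we obtain:

  H_1: rank ker ∂_1 − rank ∂_2 = (10 − 4) − 5 = 1, and the invariant factors of ∂_2 are all 1, so H_1 ≅ Z.

H_1 ≅ Z.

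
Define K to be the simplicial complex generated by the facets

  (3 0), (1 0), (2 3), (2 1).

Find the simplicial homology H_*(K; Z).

Fix the vertex order 0 < 1 < 2 < 3 and write every simplex with vertices in increasing order. Then dim K = 1 and the simplices of K are:

  0-simplices (4): [0], [1], [2], [3]
  1-simplices (4): [0,1], [0,3], [1,2], [2,3]

so the chain groups are C_0 ≅ Z^4, C_1 ≅ Z^4.

∂_1: C_1 → C_0 sends each edge [p,q] (with p < q) to q − p.
As a 4×4 matrix over Z this has rank 3, with invariant factors (1,1,1).

Computing H_k = (kernel of ∂_k) / (image of ∂_{k+1}):

  H_0: rank C_0 − rank ∂_1 = 4 − 3 = 1, and the invariant factors of ∂_1 are all 1, so H_0 ≅ Z.
  H_1: rank ker ∂_1 − rank ∂_2 = (4 − 3) − 0 = 1, and there is no ∂_2, so H_1 ≅ Z.

As a check, the Euler characteristic is 4 − 4 = 0, which agrees with 1 − 1 = 0.

H_0 ≅ Z,  H_1 ≅ Z.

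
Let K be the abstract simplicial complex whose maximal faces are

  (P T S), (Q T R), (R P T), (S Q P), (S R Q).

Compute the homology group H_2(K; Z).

Order the vertices as P < Q < R < S < T. Listing each simplex with vertices in this order, K has dimension 2 with simplices:

  0-simplices (5): P, Q, R, S, T
  1-simplices (10): PQ, PR, PS, PT, QR, QS, QT, RS, RT, ST
  2-simplices (5): PQS, PRT, PST, QRS, QRT

giving chain groups C_0 ≅ Z^5, C_1 ≅ Z^10, C_2 ≅ Z^5.

Boundary ∂_1: C_1 → C_0 sends each edge [p,q] (with p < q) to q − p. For instance
  ∂PT = T − P.
The 5×10 boundary matrix has rank 4 and Smith normal form diag(1,1,1,1).

∂_2: C_2 → C_1 sends each 2-simplex [p,q,r] to [q,r] − [p,r] + [p,q]. For instance
  ∂QRS = RS − QS + QR,
  ∂PRT = RT − PT + PR.
The 10×5 boundary matrix has rank 5 and Smith normal form diag(1,1,1,1,1).

From H_k ≅ ker(∂_k) / im(∂_{k+1}) we obtain:

  H_2: rank ker ∂_2 − rank ∂_3 = (5 − 5) − 0 = 0, and there is no ∂_3, so H_2 = 0.

H_2 ≅ 0.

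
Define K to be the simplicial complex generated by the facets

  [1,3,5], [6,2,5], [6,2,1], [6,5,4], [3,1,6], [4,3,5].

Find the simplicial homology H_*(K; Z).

H_0 = Z,  H_1 = Z,  H_2 = 0.

K has 6 vertices, 12 edges, 6 triangles.
rank ∂_0 = 0, rank ∂_1 = 5 ⇒ b_0 = 6 − 0 − 5 = 1; all invariant factors of ∂_1 are 1 so no torsion. So H_0 = Z.
rank ∂_1 = 5, rank ∂_2 = 6 ⇒ b_1 = 12 − 5 − 6 = 1; all invariant factors of ∂_2 are 1 so no torsion. So H_1 = Z.
rank ∂_2 = 6, rank ∂_3 = 0 ⇒ b_2 = 6 − 6 − 0 = 0. So H_2 = 0.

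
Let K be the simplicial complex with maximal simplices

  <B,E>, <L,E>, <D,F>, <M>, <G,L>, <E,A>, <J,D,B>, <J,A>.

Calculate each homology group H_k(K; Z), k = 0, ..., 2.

Take the total order A < B < D < E < F < G < J < L < M on the vertex set. Then K (dimension 2) consists of the simplices:

  0-simplices (9): A, B, D, E, F, G, J, L, M
  1-simplices (9): AE, AJ, BD, BE, BJ, DF, DJ, EL, GL
  2-simplices (1): BDJ

so the chain groups are C_0 ≅ Z^9, C_1 ≅ Z^9, C_2 ≅ Z^1.

The boundary map ∂_1: C_1 → C_0 maps an edge to its endpoints' difference, ∂[p,q] = q − p. For instance
  ∂AJ = J − A.
The resulting 9×9 matrix has rank 7, and its Smith normal form has invariant factors (1,1,1,1,1,1,1).

Boundary ∂_2: C_2 → C_1 sends each 2-simplex [p,q,r] to [q,r] − [p,r] + [p,q]. For instance
  ∂BDJ = DJ − BJ + BD.
As a 9×1 matrix over Z this has rank 1, with invariant factors (1).

Reading off H_k = ker ∂_k / im ∂_{k+1}:

  H_0: rank C_0 − rank ∂_1 = 9 − 7 = 2, and the invariant factors of ∂_1 are all 1, so H_0 ≅ Z^2.
  H_1: rank ker ∂_1 − rank ∂_2 = (9 − 7) − 1 = 1, and the invariant factors of ∂_2 are all 1, so H_1 ≅ Z.
  H_2: rank ker ∂_2 − rank ∂_3 = (1 − 1) − 0 = 0, and there is no ∂_3, so H_2 ≅ 0.

As a check, the Euler characteristic is 9 − 9 + 1 = 1, which agrees with 2 − 1 + 0 = 1.

H_0 = Z^2,  H_1 = Z,  H_2 = 0.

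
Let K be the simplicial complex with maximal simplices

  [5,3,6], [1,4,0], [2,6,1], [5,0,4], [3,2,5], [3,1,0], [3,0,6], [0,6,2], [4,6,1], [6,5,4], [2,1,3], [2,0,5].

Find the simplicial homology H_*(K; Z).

H_0 = Z,  H_1 = Z/2,  H_2 = 0.

We work with the vertex ordering 0 < 1 < 2 < 3 < 4 < 5 < 6. The simplices of K, each written with vertices in increasing order, are:

  0-simplices (7): [0], [1], [2], [3], [4], [5], [6]
  1-simplices (18): [0,1], [0,2], [0,3], [0,4], [0,5], [0,6], [1,2], [1,3], [1,4], [1,6], [2,3], [2,5], [2,6], [3,5], [3,6], [4,5], [4,6], [5,6]
  2-simplices (12): [0,1,3], [0,1,4], [0,2,5], [0,2,6], [0,3,6], [0,4,5], [1,2,3], [1,2,6], [1,4,6], [2,3,5], [3,5,6], [4,5,6]

so the chain groups are C_0 ≅ Z^7, C_1 ≅ Z^18, C_2 ≅ Z^12.

Boundary ∂_1: C_1 → C_0 maps an edge to its endpoints' difference, ∂[p,q] = q − p. For instance
  ∂[0,1] = [1] − [0].
As a 7×18 matrix over Z this has rank 6, with invariant factors (1,1,1,1,1,1).

∂_2: C_2 → C_1 sends each 2-simplex [p,q,r] to [q,r] − [p,r] + [p,q]. For instance
  ∂[0,1,3] = [1,3] − [0,3] + [0,1],
  ∂[2,3,5] = [3,5] − [2,5] + [2,3].
The 18×12 boundary matrix has rank 12 and Smith normal form diag(1,1,1,1,1,1,1,1,1,1,1,2).

Reading off H_k = ker ∂_k / im ∂_{k+1}:

  H_0: rank C_0 − rank ∂_1 = 7 − 6 = 1, and the invariant factors of ∂_1 are all 1, so H_0 = Z.
  H_1: rank ker ∂_1 − rank ∂_2 = (18 − 6) − 12 = 0, and ∂_2 has invariant factor 2 > 1, so H_1 = Z/2.
  H_2: rank ker ∂_2 − rank ∂_3 = (12 − 12) − 0 = 0, and there is no ∂_3, so H_2 = 0.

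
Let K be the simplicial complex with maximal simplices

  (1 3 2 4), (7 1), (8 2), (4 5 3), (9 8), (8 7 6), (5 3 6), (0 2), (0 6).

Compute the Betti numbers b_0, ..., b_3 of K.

Fix the vertex order 0 < 1 < 2 < 3 < 4 < 5 < 6 < 7 < 8 < 9 and write every simplex with vertices in increasing order. Then dim K = 3 and the simplices of K are:

  0-simplices (10): [0], [1], [2], [3], [4], [5], [6], [7], [8], [9]
  1-simplices (18): [0,2], [0,6], [1,2], [1,3], [1,4], [1,7], [2,3], [2,4], [2,8], [3,4], [3,5], [3,6], [4,5], [5,6], [6,7], [6,8], [7,8], [8,9]
  2-simplices (7): [1,2,3], [1,2,4], [1,3,4], [2,3,4], [3,4,5], [3,5,6], [6,7,8]
  3-simplices (1): [1,2,3,4]

Hence C_0 ≅ Z^10, C_1 ≅ Z^18, C_2 ≅ Z^7, C_3 ≅ Z^1.

Boundary ∂_1: C_1 → C_0 is given by ∂[p,q] = [q] − [p]. For instance
  ∂[1,2] = [2] − [1].
The resulting 10×18 matrix has rank 9, and its Smith normal form has invariant factors (1,1,1,1,1,1,1,1,1).

The boundary map ∂_2: C_2 → C_1 sends each 2-simplex [p,q,r] to [q,r] − [p,r] + [p,q]. For instance
  ∂[3,4,5] = [4,5] − [3,5] + [3,4],
  ∂[1,2,4] = [2,4] − [1,4] + [1,2].
This gives a 18×7 integer matrix of rank 6; reducing to Smith normal form yields diagonal entries (1,1,1,1,1,1).

∂_3: C_3 → C_2 sends each 3-simplex σ to the alternating sum Σ_i (−1)^i (σ with its i-th vertex removed). For instance
  ∂[1,2,3,4] = [2,3,4] − [1,3,4] + [1,2,4] − [1,2,3].
The 7×1 boundary matrix has rank 1 and Smith normal form diag(1).

From H_k ≅ ker(∂_k) / im(∂_{k+1}) we obtain:

  H_0: rank C_0 − rank ∂_1 = 10 − 9 = 1, and the invariant factors of ∂_1 are all 1, so H_0 = Z.
  H_1: rank ker ∂_1 − rank ∂_2 = (18 − 9) − 6 = 3, and the invariant factors of ∂_2 are all 1, so H_1 = Z^3.
  H_2: rank ker ∂_2 − rank ∂_3 = (7 − 6) − 1 = 0, and the invariant factors of ∂_3 are all 1, so H_2 = 0.
  H_3: rank ker ∂_3 − rank ∂_4 = (1 − 1) − 0 = 0, and there is no ∂_4, so H_3 = 0.

Hence the Betti numbers are b_0 = 1, b_1 = 3, b_2 = 0, b_3 = 0.

b_0 = 1, b_1 = 3, b_2 = 0, b_3 = 0.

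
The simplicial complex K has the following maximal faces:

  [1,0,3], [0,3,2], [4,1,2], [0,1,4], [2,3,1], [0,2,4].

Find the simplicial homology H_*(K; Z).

We work with the vertex ordering 0 < 1 < 2 < 3 < 4. The simplices of K, each written with vertices in increasing order, are:

  0-simplices (5): [0], [1], [2], [3], [4]
  1-simplices (9): [0,1], [0,2], [0,3], [0,4], [1,2], [1,3], [1,4], [2,3], [2,4]
  2-simplices (6): [0,1,3], [0,1,4], [0,2,3], [0,2,4], [1,2,3], [1,2,4]

giving chain groups C_0 ≅ Z^5, C_1 ≅ Z^9, C_2 ≅ Z^6.

Boundary ∂_1: C_1 → C_0 maps an edge to its endpoints' difference, ∂[p,q] = q − p.
The resulting 5×9 matrix has rank 4, and its Smith normal form has invariant factors (1,1,1,1).

The boundary map ∂_2: C_2 → C_1 acts by ∂[p,q,r] = [q,r] − [p,r] + [p,q]. For instance
  ∂[1,2,3] = [2,3] − [1,3] + [1,2],
  ∂[0,1,3] = [1,3] − [0,3] + [0,1].
This gives a 9×6 integer matrix of rank 5; reducing to Smith normal form yields diagonal entries (1,1,1,1,1).

Now H_k = ker ∂_k / im ∂_{k+1}, so:

  H_0: rank C_0 − rank ∂_1 = 5 − 4 = 1, and the invariant factors of ∂_1 are all 1, so H_0 = Z.
  H_1: rank ker ∂_1 − rank ∂_2 = (9 − 4) − 5 = 0, and the invariant factors of ∂_2 are all 1, so H_1 = 0.
  H_2: rank ker ∂_2 − rank ∂_3 = (6 − 5) − 0 = 1, and there is no ∂_3, so H_2 = Z.

H_0 = Z,  H_1 = 0,  H_2 = Z.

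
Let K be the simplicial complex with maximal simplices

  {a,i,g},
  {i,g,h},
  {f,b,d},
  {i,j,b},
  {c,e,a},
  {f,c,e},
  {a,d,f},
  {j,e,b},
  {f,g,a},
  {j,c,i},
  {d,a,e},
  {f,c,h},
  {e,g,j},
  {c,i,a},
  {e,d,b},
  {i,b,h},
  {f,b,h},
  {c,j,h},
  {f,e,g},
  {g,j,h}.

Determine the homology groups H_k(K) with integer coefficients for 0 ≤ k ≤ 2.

H_0 ≅ Z,  H_1 ≅ Z ⊕ Z/2,  H_2 = 0.

Fix the vertex order a < b < c < d < e < f < g < h < i < j and write every simplex with vertices in increasing order. Then dim K = 2 and the simplices of K are:

  0-simplices (10): a, b, c, d, e, f, g, h, i, j
  1-simplices (30): ac, ad, ae, af, ag, ai, bd, be, bf, bh, bi, bj, ce, cf, ch, ci, cj, de, df, ef, eg, ej, fg, fh, gh, gi, gj, hi, hj, ij
  2-simplices (20): ace, aci, ade, adf, afg, agi, bde, bdf, bej, bfh, bhi, bij, cef, cfh, chj, cij, efg, egj, ghi, ghj

Hence C_0 ≅ Z^10, C_1 ≅ Z^30, C_2 ≅ Z^20.

∂_1: C_1 → C_0 maps an edge to its endpoints' difference, ∂[p,q] = q − p.
The resulting 10×30 matrix has rank 9, and its Smith normal form has invariant factors (1,1,1,1,1,1,1,1,1).

∂_2: C_2 → C_1 maps a triangle to the signed sum of its edges. For instance
  ∂egj = gj − ej + eg,
  ∂cef = ef − cf + ce.
This gives a 30×20 integer matrix of rank 20; reducing to Smith normal form yields diagonal entries (1,1,1,1,1,1,1,1,1,1,1,1,1,1,1,1,1,1,1,2).

Now H_k = ker ∂_k / im ∂_{k+1}, so:

  H_0: rank C_0 − rank ∂_1 = 10 − 9 = 1, and the invariant factors of ∂_1 are all 1, so H_0 = Z.
  H_1: rank ker ∂_1 − rank ∂_2 = (30 − 9) − 20 = 1, and ∂_2 has invariant factor 2 > 1, so H_1 = Z ⊕ Z/2.
  H_2: rank ker ∂_2 − rank ∂_3 = (20 − 20) − 0 = 0, and there is no ∂_3, so H_2 = 0.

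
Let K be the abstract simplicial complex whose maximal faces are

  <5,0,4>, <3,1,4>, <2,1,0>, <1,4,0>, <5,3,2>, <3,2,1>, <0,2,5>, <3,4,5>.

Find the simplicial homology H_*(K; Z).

H_0 = Z,  H_1 = 0,  H_2 = Z.

Fix the vertex order 0 < 1 < 2 < 3 < 4 < 5 and write every simplex with vertices in increasing order. Then dim K = 2 and the simplices of K are:

  0-simplices (6): [0], [1], [2], [3], [4], [5]
  1-simplices (12): [0,1], [0,2], [0,4], [0,5], [1,2], [1,3], [1,4], [2,3], [2,5], [3,4], [3,5], [4,5]
  2-simplices (8): [0,1,2], [0,1,4], [0,2,5], [0,4,5], [1,2,3], [1,3,4], [2,3,5], [3,4,5]

giving chain groups C_0 ≅ Z^6, C_1 ≅ Z^12, C_2 ≅ Z^8.

The boundary map ∂_1: C_1 → C_0 maps an edge to its endpoints' difference, ∂[p,q] = q − p.
The resulting 6×12 matrix has rank 5, and its Smith normal form has invariant factors (1,1,1,1,1).

Boundary ∂_2: C_2 → C_1 acts by ∂[p,q,r] = [q,r] − [p,r] + [p,q]. For instance
  ∂[0,1,4] = [1,4] − [0,4] + [0,1],
  ∂[1,2,3] = [2,3] − [1,3] + [1,2].
The resulting 12×8 matrix has rank 7, and its Smith normal form has invariant factors (1,1,1,1,1,1,1).

Computing H_k = (kernel of ∂_k) / (image of ∂_{k+1}):

  H_0: rank C_0 − rank ∂_1 = 6 − 5 = 1, and the invariant factors of ∂_1 are all 1, so H_0 ≅ Z.
  H_1: rank ker ∂_1 − rank ∂_2 = (12 − 5) − 7 = 0, and the invariant factors of ∂_2 are all 1, so H_1 ≅ 0.
  H_2: rank ker ∂_2 − rank ∂_3 = (8 − 7) − 0 = 1, and there is no ∂_3, so H_2 ≅ Z.

As a check, the Euler characteristic is 6 − 12 + 8 = 2, which agrees with 1 − 0 + 1 = 2.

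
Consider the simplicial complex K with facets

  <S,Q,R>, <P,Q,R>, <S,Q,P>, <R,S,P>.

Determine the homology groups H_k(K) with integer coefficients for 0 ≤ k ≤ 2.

Order the vertices as P < Q < R < S. Listing each simplex with vertices in this order, K has dimension 2 with simplices:

  0-simplices (4): P, Q, R, S
  1-simplices (6): PQ, PR, PS, QR, QS, RS
  2-simplices (4): PQR, PQS, PRS, QRS

giving chain groups C_0 ≅ Z^4, C_1 ≅ Z^6, C_2 ≅ Z^4.

Boundary ∂_1: C_1 → C_0 is given by ∂[p,q] = [q] − [p].
As a 4×6 matrix over Z this has rank 3, with invariant factors (1,1,1).

The boundary map ∂_2: C_2 → C_1 sends each 2-simplex [p,q,r] to [q,r] − [p,r] + [p,q]. For instance
  ∂PRS = RS − PS + PR,
  ∂PQR = QR − PR + PQ.
The 6×4 boundary matrix has rank 3 and Smith normal form diag(1,1,1).

From H_k ≅ ker(∂_k) / im(∂_{k+1}) we obtain:

  H_0: rank C_0 − rank ∂_1 = 4 − 3 = 1, and the invariant factors of ∂_1 are all 1, so H_0 = Z.
  H_1: rank ker ∂_1 − rank ∂_2 = (6 − 3) − 3 = 0, and the invariant factors of ∂_2 are all 1, so H_1 = 0.
  H_2: rank ker ∂_2 − rank ∂_3 = (4 − 3) − 0 = 1, and there is no ∂_3, so H_2 = Z.

H_0 = Z,  H_1 = 0,  H_2 = Z.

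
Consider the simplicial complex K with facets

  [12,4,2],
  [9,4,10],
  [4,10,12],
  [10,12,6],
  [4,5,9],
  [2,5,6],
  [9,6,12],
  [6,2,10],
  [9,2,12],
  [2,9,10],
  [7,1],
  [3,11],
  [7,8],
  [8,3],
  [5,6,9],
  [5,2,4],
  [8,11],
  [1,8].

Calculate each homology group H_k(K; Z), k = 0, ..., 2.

We work with the vertex ordering 1 < 2 < 3 < 4 < 5 < 6 < 7 < 8 < 9 < 10 < 11 < 12. The simplices of K, each written with vertices in increasing order, are:

  0-simplices (12): [1], [2], [3], [4], [5], [6], [7], [8], [9], [10], [11], [12]
  1-simplices (24): (24 of them)
  2-simplices (12): [2,4,5], [2,4,12], [2,5,6], [2,6,10], [2,9,10], [2,9,12], [4,5,9], [4,9,10], [4,10,12], [5,6,9], [6,9,12], [6,10,12]

giving chain groups C_0 ≅ Z^12, C_1 ≅ Z^24, C_2 ≅ Z^12.

Boundary ∂_1: C_1 → C_0 is given by ∂[p,q] = [q] − [p]. For instance
  ∂[5,9] = [9] − [5].
The resulting 12×24 matrix has rank 10, and its Smith normal form has invariant factors (1,1,1,1,1,1,1,1,1,1).

The boundary map ∂_2: C_2 → C_1 maps a triangle to the signed sum of its edges. For instance
  ∂[2,9,12] = [9,12] − [2,12] + [2,9],
  ∂[6,10,12] = [10,12] − [6,12] + [6,10].
As a 24×12 matrix over Z this has rank 12, with invariant factors (1,1,1,1,1,1,1,1,1,1,1,2).

From H_k ≅ ker(∂_k) / im(∂_{k+1}) we obtain:

  H_0: rank C_0 − rank ∂_1 = 12 − 10 = 2, and the invariant factors of ∂_1 are all 1, so H_0 ≅ Z^2.
  H_1: rank ker ∂_1 − rank ∂_2 = (24 − 10) − 12 = 2, and ∂_2 has invariant factor 2 > 1, so H_1 ≅ Z^2 × Z/2.
  H_2: rank ker ∂_2 − rank ∂_3 = (12 − 12) − 0 = 0, and there is no ∂_3, so H_2 ≅ 0.

H_0 = Z^2,  H_1 = Z^2 × Z/2,  H_2 = 0.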